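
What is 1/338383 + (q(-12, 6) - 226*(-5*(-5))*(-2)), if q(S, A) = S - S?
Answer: 3823727901/338383 ≈ 11300.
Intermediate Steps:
q(S, A) = 0
1/338383 + (q(-12, 6) - 226*(-5*(-5))*(-2)) = 1/338383 + (0 - 226*(-5*(-5))*(-2)) = 1/338383 + (0 - 5650*(-2)) = 1/338383 + (0 - 226*(-50)) = 1/338383 + (0 + 11300) = 1/338383 + 11300 = 3823727901/338383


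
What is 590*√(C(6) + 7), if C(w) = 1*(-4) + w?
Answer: 1770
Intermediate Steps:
C(w) = -4 + w
590*√(C(6) + 7) = 590*√((-4 + 6) + 7) = 590*√(2 + 7) = 590*√9 = 590*3 = 1770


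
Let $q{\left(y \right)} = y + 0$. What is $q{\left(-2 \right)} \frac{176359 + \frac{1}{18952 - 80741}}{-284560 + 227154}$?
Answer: $\frac{10897046250}{1773529667} \approx 6.1443$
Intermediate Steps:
$q{\left(y \right)} = y$
$q{\left(-2 \right)} \frac{176359 + \frac{1}{18952 - 80741}}{-284560 + 227154} = - 2 \frac{176359 + \frac{1}{18952 - 80741}}{-284560 + 227154} = - 2 \frac{176359 + \frac{1}{-61789}}{-57406} = - 2 \left(176359 - \frac{1}{61789}\right) \left(- \frac{1}{57406}\right) = - 2 \cdot \frac{10897046250}{61789} \left(- \frac{1}{57406}\right) = \left(-2\right) \left(- \frac{5448523125}{1773529667}\right) = \frac{10897046250}{1773529667}$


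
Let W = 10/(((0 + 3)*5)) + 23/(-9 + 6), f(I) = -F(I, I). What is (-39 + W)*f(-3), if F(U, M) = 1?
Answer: 46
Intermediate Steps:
f(I) = -1 (f(I) = -1*1 = -1)
W = -7 (W = 10/((3*5)) + 23/(-3) = 10/15 + 23*(-⅓) = 10*(1/15) - 23/3 = ⅔ - 23/3 = -7)
(-39 + W)*f(-3) = (-39 - 7)*(-1) = -46*(-1) = 46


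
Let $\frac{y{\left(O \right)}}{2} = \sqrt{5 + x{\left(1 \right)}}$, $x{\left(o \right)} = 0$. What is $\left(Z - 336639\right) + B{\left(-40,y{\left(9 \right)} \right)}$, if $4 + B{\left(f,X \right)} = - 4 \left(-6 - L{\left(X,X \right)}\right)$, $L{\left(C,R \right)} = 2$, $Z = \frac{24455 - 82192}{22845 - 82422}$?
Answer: $- \frac{20054215810}{59577} \approx -3.3661 \cdot 10^{5}$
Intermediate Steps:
$Z = \frac{57737}{59577}$ ($Z = - \frac{57737}{-59577} = \left(-57737\right) \left(- \frac{1}{59577}\right) = \frac{57737}{59577} \approx 0.96912$)
$y{\left(O \right)} = 2 \sqrt{5}$ ($y{\left(O \right)} = 2 \sqrt{5 + 0} = 2 \sqrt{5}$)
$B{\left(f,X \right)} = 28$ ($B{\left(f,X \right)} = -4 - 4 \left(-6 - 2\right) = -4 - -32 = -4 + 32 = 28$)
$\left(Z - 336639\right) + B{\left(-40,y{\left(9 \right)} \right)} = \left(\frac{57737}{59577} - 336639\right) + 28 = - \frac{20055883966}{59577} + 28 = - \frac{20054215810}{59577}$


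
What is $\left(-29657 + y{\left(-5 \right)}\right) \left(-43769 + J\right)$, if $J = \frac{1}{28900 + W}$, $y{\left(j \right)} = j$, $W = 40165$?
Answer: $\frac{89665437297408}{69065} \approx 1.2983 \cdot 10^{9}$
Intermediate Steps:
$J = \frac{1}{69065}$ ($J = \frac{1}{28900 + 40165} = \frac{1}{69065} \approx 1.4479 \cdot 10^{-5}$)
$\left(-29657 + y{\left(-5 \right)}\right) \left(-43769 + J\right) = \left(-29657 - 5\right) \left(-43769 + \frac{1}{69065}\right) = \left(-29662\right) \left(- \frac{3022905984}{69065}\right) = \frac{89665437297408}{69065}$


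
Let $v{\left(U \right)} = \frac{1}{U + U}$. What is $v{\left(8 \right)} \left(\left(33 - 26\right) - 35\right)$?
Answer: $- \frac{7}{4} \approx -1.75$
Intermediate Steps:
$v{\left(U \right)} = \frac{1}{2 U}$
$v{\left(8 \right)} \left(\left(33 - 26\right) - 35\right) = \frac{1}{2 \cdot 8} \left(\left(33 - 26\right) - 35\right) = \frac{1}{2} \cdot \frac{1}{8} \left(7 - 35\right) = \frac{1}{16} \left(-28\right) = - \frac{7}{4}$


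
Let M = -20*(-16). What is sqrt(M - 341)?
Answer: I*sqrt(21) ≈ 4.5826*I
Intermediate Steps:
M = 320
sqrt(M - 341) = sqrt(320 - 341) = sqrt(-21) = I*sqrt(21)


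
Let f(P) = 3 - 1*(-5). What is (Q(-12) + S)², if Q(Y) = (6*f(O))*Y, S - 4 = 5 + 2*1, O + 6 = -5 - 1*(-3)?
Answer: 319225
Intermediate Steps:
O = -8 (O = -6 + (-5 - 1*(-3)) = -6 + (-5 + 3) = -6 - 2 = -8)
f(P) = 8 (f(P) = 3 + 5 = 8)
S = 11 (S = 4 + (5 + 2*1) = 4 + (5 + 2) = 4 + 7 = 11)
Q(Y) = 48*Y (Q(Y) = (6*8)*Y = 48*Y)
(Q(-12) + S)² = (48*(-12) + 11)² = (-576 + 11)² = (-565)² = 319225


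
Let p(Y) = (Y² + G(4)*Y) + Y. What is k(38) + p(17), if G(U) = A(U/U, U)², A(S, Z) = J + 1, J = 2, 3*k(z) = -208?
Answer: 1169/3 ≈ 389.67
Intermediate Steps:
k(z) = -208/3 (k(z) = (⅓)*(-208) = -208/3)
A(S, Z) = 3 (A(S, Z) = 2 + 1 = 3)
G(U) = 9 (G(U) = 3² = 9)
p(Y) = Y² + 10*Y (p(Y) = (Y² + 9*Y) + Y = Y² + 10*Y)
k(38) + p(17) = -208/3 + 17*(10 + 17) = -208/3 + 17*27 = -208/3 + 459 = 1169/3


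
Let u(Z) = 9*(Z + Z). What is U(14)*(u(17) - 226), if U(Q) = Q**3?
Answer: 219520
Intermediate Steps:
u(Z) = 18*Z (u(Z) = 9*(2*Z) = 18*Z)
U(14)*(u(17) - 226) = 14**3*(18*17 - 226) = 2744*(306 - 226) = 2744*80 = 219520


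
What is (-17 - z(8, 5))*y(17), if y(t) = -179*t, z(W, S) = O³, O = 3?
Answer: 133892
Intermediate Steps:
z(W, S) = 27 (z(W, S) = 3³ = 27)
(-17 - z(8, 5))*y(17) = (-17 - 1*27)*(-179*17) = (-17 - 27)*(-3043) = -44*(-3043) = 133892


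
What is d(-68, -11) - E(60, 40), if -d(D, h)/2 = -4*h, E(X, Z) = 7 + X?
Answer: -155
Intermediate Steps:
d(D, h) = 8*h (d(D, h) = -(-8)*h = 8*h)
d(-68, -11) - E(60, 40) = 8*(-11) - (7 + 60) = -88 - 1*67 = -88 - 67 = -155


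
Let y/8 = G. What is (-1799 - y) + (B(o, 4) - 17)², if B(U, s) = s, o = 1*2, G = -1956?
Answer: 14018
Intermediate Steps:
o = 2
y = -15648 (y = 8*(-1956) = -15648)
(-1799 - y) + (B(o, 4) - 17)² = (-1799 - 1*(-15648)) + (4 - 17)² = (-1799 + 15648) + (-13)² = 13849 + 169 = 14018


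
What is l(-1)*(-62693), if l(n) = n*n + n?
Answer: 0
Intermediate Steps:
l(n) = n + n² (l(n) = n² + n = n + n²)
l(-1)*(-62693) = -(1 - 1)*(-62693) = -1*0*(-62693) = 0*(-62693) = 0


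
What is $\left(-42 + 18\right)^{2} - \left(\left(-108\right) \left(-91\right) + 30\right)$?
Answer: $-9282$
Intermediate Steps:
$\left(-42 + 18\right)^{2} - \left(\left(-108\right) \left(-91\right) + 30\right) = \left(-24\right)^{2} - \left(9828 + 30\right) = 576 - 9858 = -9282$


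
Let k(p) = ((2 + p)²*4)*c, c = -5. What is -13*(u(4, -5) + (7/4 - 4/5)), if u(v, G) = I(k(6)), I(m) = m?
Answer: 332553/20 ≈ 16628.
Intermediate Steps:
k(p) = -20*(2 + p)² (k(p) = ((2 + p)²*4)*(-5) = (4*(2 + p)²)*(-5) = -20*(2 + p)²)
u(v, G) = -1280 (u(v, G) = -20*(2 + 6)² = -20*8² = -20*64 = -1280)
-13*(u(4, -5) + (7/4 - 4/5)) = -13*(-1280 + (7/4 - 4/5)) = -13*(-1280 + (7*(¼) - 4*⅕)) = -13*(-1280 + (7/4 - ⅘)) = -13*(-1280 + 19/20) = -13*(-25581/20) = 332553/20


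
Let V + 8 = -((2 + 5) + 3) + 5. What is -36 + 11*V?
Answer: -179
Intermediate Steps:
V = -13 (V = -8 + (-((2 + 5) + 3) + 5) = -8 + (-(7 + 3) + 5) = -8 + (-1*10 + 5) = -8 + (-10 + 5) = -8 - 5 = -13)
-36 + 11*V = -36 + 11*(-13) = -36 - 143 = -179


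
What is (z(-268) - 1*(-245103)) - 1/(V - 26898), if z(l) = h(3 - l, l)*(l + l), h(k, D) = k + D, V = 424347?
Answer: 96776844254/397449 ≈ 2.4350e+5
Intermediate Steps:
h(k, D) = D + k
z(l) = 6*l (z(l) = (l + (3 - l))*(l + l) = 3*(2*l) = 6*l)
(z(-268) - 1*(-245103)) - 1/(V - 26898) = (6*(-268) - 1*(-245103)) - 1/(424347 - 26898) = (-1608 + 245103) - 1/397449 = 243495 - 1*1/397449 = 243495 - 1/397449 = 96776844254/397449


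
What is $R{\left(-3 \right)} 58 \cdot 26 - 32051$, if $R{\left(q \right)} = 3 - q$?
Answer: $-23003$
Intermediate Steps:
$R{\left(-3 \right)} 58 \cdot 26 - 32051 = \left(3 - -3\right) 58 \cdot 26 - 32051 = \left(3 + 3\right) 58 \cdot 26 - 32051 = 6 \cdot 58 \cdot 26 - 32051 = 348 \cdot 26 - 32051 = 9048 - 32051 = -23003$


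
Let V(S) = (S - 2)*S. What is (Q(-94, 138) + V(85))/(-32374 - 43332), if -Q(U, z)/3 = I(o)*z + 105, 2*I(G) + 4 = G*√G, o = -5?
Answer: -3784/37853 - 1035*I*√5/75706 ≈ -0.099966 - 0.03057*I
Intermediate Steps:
I(G) = -2 + G^(3/2)/2 (I(G) = -2 + (G*√G)/2 = -2 + G^(3/2)/2)
Q(U, z) = -315 - 3*z*(-2 - 5*I*√5/2) (Q(U, z) = -3*((-2 + (-5)^(3/2)/2)*z + 105) = -3*((-2 + (-5*I*√5)/2)*z + 105) = -3*((-2 - 5*I*√5/2)*z + 105) = -3*(z*(-2 - 5*I*√5/2) + 105) = -3*(105 + z*(-2 - 5*I*√5/2)) = -315 - 3*z*(-2 - 5*I*√5/2))
V(S) = S*(-2 + S) (V(S) = (-2 + S)*S = S*(-2 + S))
(Q(-94, 138) + V(85))/(-32374 - 43332) = ((-315 + (3/2)*138*(4 + 5*I*√5)) + 85*(-2 + 85))/(-32374 - 43332) = ((-315 + (828 + 1035*I*√5)) + 85*83)/(-75706) = ((513 + 1035*I*√5) + 7055)*(-1/75706) = (7568 + 1035*I*√5)*(-1/75706) = -3784/37853 - 1035*I*√5/75706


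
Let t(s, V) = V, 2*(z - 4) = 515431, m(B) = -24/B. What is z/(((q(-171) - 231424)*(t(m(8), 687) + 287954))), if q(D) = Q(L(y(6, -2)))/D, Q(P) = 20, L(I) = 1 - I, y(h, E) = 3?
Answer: -88140069/22845083081768 ≈ -3.8582e-6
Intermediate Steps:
z = 515439/2 (z = 4 + (1/2)*515431 = 4 + 515431/2 = 515439/2 ≈ 2.5772e+5)
q(D) = 20/D
z/(((q(-171) - 231424)*(t(m(8), 687) + 287954))) = 515439/(2*(((20/(-171) - 231424)*(687 + 287954)))) = 515439/(2*(((20*(-1/171) - 231424)*288641))) = 515439/(2*(((-20/171 - 231424)*288641))) = 515439/(2*((-39573524/171*288641))) = 515439/(2*(-11422541540884/171)) = (515439/2)*(-171/11422541540884) = -88140069/22845083081768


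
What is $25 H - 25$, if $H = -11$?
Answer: $-300$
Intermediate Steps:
$25 H - 25 = 25 \left(-11\right) - 25 = -275 - 25 = -300$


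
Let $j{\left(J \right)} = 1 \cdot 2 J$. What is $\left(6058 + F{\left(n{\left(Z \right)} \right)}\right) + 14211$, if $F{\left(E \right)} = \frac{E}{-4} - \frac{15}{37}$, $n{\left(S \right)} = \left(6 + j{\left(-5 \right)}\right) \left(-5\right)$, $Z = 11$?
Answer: $\frac{749753}{37} \approx 20264.0$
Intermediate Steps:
$j{\left(J \right)} = 2 J$
$n{\left(S \right)} = 20$ ($n{\left(S \right)} = \left(6 + 2 \left(-5\right)\right) \left(-5\right) = \left(6 - 10\right) \left(-5\right) = \left(-4\right) \left(-5\right) = 20$)
$F{\left(E \right)} = - \frac{15}{37} - \frac{E}{4}$ ($F{\left(E \right)} = E \left(- \frac{1}{4}\right) - \frac{15}{37} = - \frac{E}{4} - \frac{15}{37} = - \frac{15}{37} - \frac{E}{4}$)
$\left(6058 + F{\left(n{\left(Z \right)} \right)}\right) + 14211 = \left(6058 - \frac{200}{37}\right) + 14211 = \frac{223946}{37} + 14211 = \frac{749753}{37}$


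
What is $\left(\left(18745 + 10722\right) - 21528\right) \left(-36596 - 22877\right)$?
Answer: $-472156147$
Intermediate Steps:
$\left(\left(18745 + 10722\right) - 21528\right) \left(-36596 - 22877\right) = \left(29467 - 21528\right) \left(-59473\right) = 7939 \left(-59473\right) = -472156147$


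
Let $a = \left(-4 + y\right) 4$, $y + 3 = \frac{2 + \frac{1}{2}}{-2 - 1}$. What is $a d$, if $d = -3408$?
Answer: $106784$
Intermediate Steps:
$y = - \frac{23}{6}$ ($y = -3 + \frac{2 + \frac{1}{2}}{-2 - 1} = -3 + \frac{2 + \frac{1}{2}}{-3} = -3 + \frac{5}{2} \left(- \frac{1}{3}\right) = -3 - \frac{5}{6} = - \frac{23}{6} \approx -3.8333$)
$a = - \frac{94}{3}$ ($a = \left(-4 - \frac{23}{6}\right) 4 = \left(- \frac{47}{6}\right) 4 = - \frac{94}{3} \approx -31.333$)
$a d = \left(- \frac{94}{3}\right) \left(-3408\right) = 106784$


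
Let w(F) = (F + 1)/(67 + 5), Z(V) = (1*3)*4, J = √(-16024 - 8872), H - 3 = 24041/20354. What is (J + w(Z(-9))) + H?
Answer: 3196009/732744 + 8*I*√389 ≈ 4.3617 + 157.78*I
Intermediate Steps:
H = 85103/20354 (H = 3 + 24041/20354 = 85103/20354 ≈ 4.1811)
J = 8*I*√389 (J = √(-24896) = 8*I*√389 ≈ 157.78*I)
Z(V) = 12 (Z(V) = 3*4 = 12)
w(F) = 1/72 + F/72 (w(F) = (1 + F)/72 = (1 + F)*(1/72) = 1/72 + F/72)
(J + w(Z(-9))) + H = (8*I*√389 + (1/72 + (1/72)*12)) + 85103/20354 = (8*I*√389 + (1/72 + ⅙)) + 85103/20354 = (8*I*√389 + 13/72) + 85103/20354 = (13/72 + 8*I*√389) + 85103/20354 = 3196009/732744 + 8*I*√389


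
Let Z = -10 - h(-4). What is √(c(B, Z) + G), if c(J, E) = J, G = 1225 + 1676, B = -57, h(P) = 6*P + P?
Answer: 6*√79 ≈ 53.329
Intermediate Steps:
h(P) = 7*P
G = 2901
Z = 18 (Z = -10 - 7*(-4) = -10 - 1*(-28) = -10 + 28 = 18)
√(c(B, Z) + G) = √(-57 + 2901) = √2844 = 6*√79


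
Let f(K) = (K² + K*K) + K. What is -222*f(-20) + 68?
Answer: -173092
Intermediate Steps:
f(K) = K + 2*K² (f(K) = (K² + K²) + K = 2*K² + K = K + 2*K²)
-222*f(-20) + 68 = -(-4440)*(1 + 2*(-20)) + 68 = -(-4440)*(1 - 40) + 68 = -(-4440)*(-39) + 68 = -222*780 + 68 = -173160 + 68 = -173092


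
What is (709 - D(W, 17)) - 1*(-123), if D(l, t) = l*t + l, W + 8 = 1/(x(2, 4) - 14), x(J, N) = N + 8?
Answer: 985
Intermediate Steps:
x(J, N) = 8 + N
W = -17/2 (W = -8 + 1/((8 + 4) - 14) = -8 + 1/(12 - 14) = -8 + 1/(-2) = -8 - 1/2 = -17/2 ≈ -8.5000)
D(l, t) = l + l*t
(709 - D(W, 17)) - 1*(-123) = (709 - (-17)*(1 + 17)/2) - 1*(-123) = (709 - (-17)*18/2) + 123 = (709 - 1*(-153)) + 123 = (709 + 153) + 123 = 862 + 123 = 985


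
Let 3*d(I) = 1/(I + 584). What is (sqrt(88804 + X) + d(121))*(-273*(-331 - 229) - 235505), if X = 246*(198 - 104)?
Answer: -16525/423 - 165250*sqrt(27982) ≈ -2.7643e+7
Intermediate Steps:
X = 23124 (X = 246*94 = 23124)
d(I) = 1/(3*(584 + I)) (d(I) = 1/(3*(I + 584)) = 1/(3*(584 + I)))
(sqrt(88804 + X) + d(121))*(-273*(-331 - 229) - 235505) = (sqrt(88804 + 23124) + 1/(3*(584 + 121)))*(-273*(-331 - 229) - 235505) = (sqrt(111928) + (1/3)/705)*(-273*(-560) - 235505) = (2*sqrt(27982) + (1/3)*(1/705))*(152880 - 235505) = (2*sqrt(27982) + 1/2115)*(-82625) = (1/2115 + 2*sqrt(27982))*(-82625) = -16525/423 - 165250*sqrt(27982)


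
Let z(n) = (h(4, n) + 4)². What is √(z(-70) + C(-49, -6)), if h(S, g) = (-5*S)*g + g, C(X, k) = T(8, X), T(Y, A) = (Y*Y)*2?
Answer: 2*√444921 ≈ 1334.0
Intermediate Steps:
T(Y, A) = 2*Y² (T(Y, A) = Y²*2 = 2*Y²)
C(X, k) = 128 (C(X, k) = 2*8² = 2*64 = 128)
h(S, g) = g - 5*S*g (h(S, g) = -5*S*g + g = g - 5*S*g)
z(n) = (4 - 19*n)² (z(n) = (n*(1 - 5*4) + 4)² = (n*(1 - 20) + 4)² = (n*(-19) + 4)² = (-19*n + 4)² = (4 - 19*n)²)
√(z(-70) + C(-49, -6)) = √((-4 + 19*(-70))² + 128) = √((-4 - 1330)² + 128) = √((-1334)² + 128) = √(1779556 + 128) = √1779684 = 2*√444921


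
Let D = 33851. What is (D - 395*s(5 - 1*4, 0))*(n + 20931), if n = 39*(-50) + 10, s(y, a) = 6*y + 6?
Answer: 552847001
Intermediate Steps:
s(y, a) = 6 + 6*y
n = -1940 (n = -1950 + 10 = -1940)
(D - 395*s(5 - 1*4, 0))*(n + 20931) = (33851 - 395*(6 + 6*(5 - 1*4)))*(-1940 + 20931) = (33851 - 395*(6 + 6*(5 - 4)))*18991 = (33851 - 395*(6 + 6*1))*18991 = (33851 - 395*(6 + 6))*18991 = (33851 - 395*12)*18991 = (33851 - 4740)*18991 = 29111*18991 = 552847001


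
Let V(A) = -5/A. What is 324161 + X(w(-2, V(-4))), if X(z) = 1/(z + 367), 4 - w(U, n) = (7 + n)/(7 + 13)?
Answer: 9610401247/29647 ≈ 3.2416e+5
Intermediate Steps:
w(U, n) = 73/20 - n/20 (w(U, n) = 4 - (7 + n)/(7 + 13) = 4 - (7 + n)/20 = 4 - (7/20 + n/20) = 4 + (-7/20 - n/20) = 73/20 - n/20)
X(z) = 1/(367 + z)
324161 + X(w(-2, V(-4))) = 324161 + 1/(367 + (73/20 - (-1)/(4*(-4)))) = 324161 + 1/(367 + (73/20 - (-1)*(-1)/(4*4))) = 324161 + 1/(367 + (73/20 - 1/20*5/4)) = 324161 + 1/(367 + (73/20 - 1/16)) = 324161 + 1/(367 + 287/80) = 324161 + 1/(29647/80) = 324161 + 80/29647 = 9610401247/29647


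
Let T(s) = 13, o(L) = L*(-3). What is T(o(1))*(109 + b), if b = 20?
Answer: 1677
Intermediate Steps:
o(L) = -3*L
T(o(1))*(109 + b) = 13*(109 + 20) = 13*129 = 1677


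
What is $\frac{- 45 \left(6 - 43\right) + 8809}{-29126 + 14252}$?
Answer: $- \frac{5237}{7437} \approx -0.70418$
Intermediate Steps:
$\frac{- 45 \left(6 - 43\right) + 8809}{-29126 + 14252} = \frac{\left(-45\right) \left(-37\right) + 8809}{-14874} = \left(1665 + 8809\right) \left(- \frac{1}{14874}\right) = 10474 \left(- \frac{1}{14874}\right) = - \frac{5237}{7437}$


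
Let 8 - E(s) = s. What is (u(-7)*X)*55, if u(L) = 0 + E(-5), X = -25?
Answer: -17875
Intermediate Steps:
E(s) = 8 - s
u(L) = 13 (u(L) = 0 + (8 - 1*(-5)) = 0 + (8 + 5) = 0 + 13 = 13)
(u(-7)*X)*55 = (13*(-25))*55 = -325*55 = -17875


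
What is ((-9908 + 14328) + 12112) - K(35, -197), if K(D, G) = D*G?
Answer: 23427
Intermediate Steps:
((-9908 + 14328) + 12112) - K(35, -197) = ((-9908 + 14328) + 12112) - 35*(-197) = (4420 + 12112) - 1*(-6895) = 16532 + 6895 = 23427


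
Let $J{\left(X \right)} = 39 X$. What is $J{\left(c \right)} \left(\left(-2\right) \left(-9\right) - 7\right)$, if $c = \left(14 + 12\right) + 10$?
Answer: $15444$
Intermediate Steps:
$c = 36$ ($c = 26 + 10 = 36$)
$J{\left(c \right)} \left(\left(-2\right) \left(-9\right) - 7\right) = 39 \cdot 36 \left(\left(-2\right) \left(-9\right) - 7\right) = 1404 \left(18 - 7\right) = 1404 \cdot 11 = 15444$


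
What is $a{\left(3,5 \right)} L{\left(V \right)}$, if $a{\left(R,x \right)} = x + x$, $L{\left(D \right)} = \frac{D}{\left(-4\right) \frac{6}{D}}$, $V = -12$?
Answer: $-60$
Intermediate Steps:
$L{\left(D \right)} = - \frac{D^{2}}{24}$ ($L{\left(D \right)} = \frac{D}{\left(-24\right) \frac{1}{D}} = D \left(- \frac{D}{24}\right) = - \frac{D^{2}}{24}$)
$a{\left(R,x \right)} = 2 x$
$a{\left(3,5 \right)} L{\left(V \right)} = 2 \cdot 5 \left(- \frac{\left(-12\right)^{2}}{24}\right) = 10 \left(\left(- \frac{1}{24}\right) 144\right) = 10 \left(-6\right) = -60$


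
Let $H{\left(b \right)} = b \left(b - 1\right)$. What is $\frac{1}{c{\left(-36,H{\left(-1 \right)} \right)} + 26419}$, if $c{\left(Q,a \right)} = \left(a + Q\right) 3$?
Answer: $\frac{1}{26317} \approx 3.7998 \cdot 10^{-5}$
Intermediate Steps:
$H{\left(b \right)} = b \left(-1 + b\right)$
$c{\left(Q,a \right)} = 3 Q + 3 a$ ($c{\left(Q,a \right)} = \left(Q + a\right) 3 = 3 Q + 3 a$)
$\frac{1}{c{\left(-36,H{\left(-1 \right)} \right)} + 26419} = \frac{1}{\left(3 \left(-36\right) + 3 \left(- (-1 - 1)\right)\right) + 26419} = \frac{1}{\left(-108 + 3 \left(\left(-1\right) \left(-2\right)\right)\right) + 26419} = \frac{1}{\left(-108 + 3 \cdot 2\right) + 26419} = \frac{1}{\left(-108 + 6\right) + 26419} = \frac{1}{-102 + 26419} = \frac{1}{26317}$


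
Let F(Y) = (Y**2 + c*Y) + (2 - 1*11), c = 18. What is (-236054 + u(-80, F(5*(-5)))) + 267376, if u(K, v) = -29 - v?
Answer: 31127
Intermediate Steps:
F(Y) = -9 + Y**2 + 18*Y (F(Y) = (Y**2 + 18*Y) + (2 - 1*11) = (Y**2 + 18*Y) + (2 - 11) = (Y**2 + 18*Y) - 9 = -9 + Y**2 + 18*Y)
(-236054 + u(-80, F(5*(-5)))) + 267376 = (-236054 + (-29 - (-9 + (5*(-5))**2 + 18*(5*(-5))))) + 267376 = (-236054 + (-29 - (-9 + (-25)**2 + 18*(-25)))) + 267376 = (-236054 + (-29 - (-9 + 625 - 450))) + 267376 = (-236054 + (-29 - 1*166)) + 267376 = (-236054 + (-29 - 166)) + 267376 = (-236054 - 195) + 267376 = -236249 + 267376 = 31127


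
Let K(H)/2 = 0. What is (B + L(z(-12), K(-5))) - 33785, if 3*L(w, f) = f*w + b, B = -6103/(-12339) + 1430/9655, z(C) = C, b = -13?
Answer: -805069919857/23826609 ≈ -33789.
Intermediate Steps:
K(H) = 0 (K(H) = 2*0 = 0)
B = 15313847/23826609 (B = -6103*(-1/12339) + 1430*(1/9655) = 6103/12339 + 286/1931 = 15313847/23826609 ≈ 0.64272)
L(w, f) = -13/3 + f*w/3 (L(w, f) = (f*w - 13)/3 = (-13 + f*w)/3 = -13/3 + f*w/3)
(B + L(z(-12), K(-5))) - 33785 = (15313847/23826609 + (-13/3 + (⅓)*0*(-12))) - 33785 = (15313847/23826609 + (-13/3 + 0)) - 33785 = (15313847/23826609 - 13/3) - 33785 = -87934792/23826609 - 33785 = -805069919857/23826609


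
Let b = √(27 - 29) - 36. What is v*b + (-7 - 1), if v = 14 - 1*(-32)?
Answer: -1664 + 46*I*√2 ≈ -1664.0 + 65.054*I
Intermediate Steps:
v = 46 (v = 14 + 32 = 46)
b = -36 + I*√2 (b = √(-2) - 36 = I*√2 - 36 = -36 + I*√2 ≈ -36.0 + 1.4142*I)
v*b + (-7 - 1) = 46*(-36 + I*√2) + (-7 - 1) = (-1656 + 46*I*√2) - 8 = -1664 + 46*I*√2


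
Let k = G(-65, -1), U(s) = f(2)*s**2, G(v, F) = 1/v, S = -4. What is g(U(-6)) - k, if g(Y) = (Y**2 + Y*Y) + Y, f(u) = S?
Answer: 2686321/65 ≈ 41328.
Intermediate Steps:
f(u) = -4
U(s) = -4*s**2
g(Y) = Y + 2*Y**2 (g(Y) = (Y**2 + Y**2) + Y = 2*Y**2 + Y = Y + 2*Y**2)
k = -1/65 (k = 1/(-65) = -1/65 ≈ -0.015385)
g(U(-6)) - k = (-4*(-6)**2)*(1 + 2*(-4*(-6)**2)) - 1*(-1/65) = (-4*36)*(1 + 2*(-4*36)) + 1/65 = -144*(1 + 2*(-144)) + 1/65 = -144*(1 - 288) + 1/65 = -144*(-287) + 1/65 = 41328 + 1/65 = 2686321/65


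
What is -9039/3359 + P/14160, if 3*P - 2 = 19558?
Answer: -2652289/1189086 ≈ -2.2305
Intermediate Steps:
P = 6520 (P = 2/3 + (1/3)*19558 = 2/3 + 19558/3 = 6520)
-9039/3359 + P/14160 = -9039/3359 + 6520/14160 = -9039*1/3359 + 6520*(1/14160) = -9039/3359 + 163/354 = -2652289/1189086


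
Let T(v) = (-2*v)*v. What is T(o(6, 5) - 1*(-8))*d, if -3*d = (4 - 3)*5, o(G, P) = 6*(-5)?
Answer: 4840/3 ≈ 1613.3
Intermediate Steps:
o(G, P) = -30
d = -5/3 (d = -(4 - 3)*5/3 = -5/3 ≈ -1.6667)
T(v) = -2*v²
T(o(6, 5) - 1*(-8))*d = -2*(-30 - 1*(-8))²*(-5/3) = -2*(-30 + 8)²*(-5/3) = -2*(-22)²*(-5/3) = -2*484*(-5/3) = -968*(-5/3) = 4840/3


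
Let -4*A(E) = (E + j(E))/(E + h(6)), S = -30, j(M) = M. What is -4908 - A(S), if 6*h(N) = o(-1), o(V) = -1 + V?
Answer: -446583/91 ≈ -4907.5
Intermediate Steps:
h(N) = -⅓ (h(N) = (-1 - 1)/6 = (⅙)*(-2) = -⅓)
A(E) = -E/(2*(-⅓ + E)) (A(E) = -(E + E)/(4*(E - ⅓)) = -2*E/(4*(-⅓ + E)) = -E/(2*(-⅓ + E)))
-4908 - A(S) = -4908 - (-3)*(-30)/(-2 + 6*(-30)) = -4908 - (-3)*(-30)/(-2 - 180) = -4908 - (-3)*(-30)/(-182) = -4908 - (-3)*(-30)*(-1)/182 = -4908 - 1*(-45/91) = -4908 + 45/91 = -446583/91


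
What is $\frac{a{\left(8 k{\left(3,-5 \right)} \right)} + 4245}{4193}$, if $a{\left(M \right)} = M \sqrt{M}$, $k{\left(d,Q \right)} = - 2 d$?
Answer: $\frac{4245}{4193} - \frac{192 i \sqrt{3}}{4193} \approx 1.0124 - 0.079312 i$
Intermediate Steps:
$a{\left(M \right)} = M^{\frac{3}{2}}$
$\frac{a{\left(8 k{\left(3,-5 \right)} \right)} + 4245}{4193} = \frac{\left(8 \left(\left(-2\right) 3\right)\right)^{\frac{3}{2}} + 4245}{4193} = \left(\left(8 \left(-6\right)\right)^{\frac{3}{2}} + 4245\right) \frac{1}{4193} = \left(\left(-48\right)^{\frac{3}{2}} + 4245\right) \frac{1}{4193} = \left(- 192 i \sqrt{3} + 4245\right) \frac{1}{4193} = \left(4245 - 192 i \sqrt{3}\right) \frac{1}{4193} = \frac{4245}{4193} - \frac{192 i \sqrt{3}}{4193}$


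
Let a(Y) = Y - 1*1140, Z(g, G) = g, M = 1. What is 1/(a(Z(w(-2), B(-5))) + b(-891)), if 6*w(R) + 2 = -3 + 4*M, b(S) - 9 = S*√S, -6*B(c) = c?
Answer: -3702/2319144575 + 26244*I*√11/2319144575 ≈ -1.5963e-6 + 3.7532e-5*I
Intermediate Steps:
B(c) = -c/6
b(S) = 9 + S^(3/2) (b(S) = 9 + S*√S = 9 + S^(3/2))
w(R) = -⅙ (w(R) = -⅓ + (-3 + 4*1)/6 = -⅓ + (-3 + 4)/6 = -⅓ + (⅙)*1 = -⅓ + ⅙ = -⅙)
a(Y) = -1140 + Y (a(Y) = Y - 1140 = -1140 + Y)
1/(a(Z(w(-2), B(-5))) + b(-891)) = 1/((-1140 - ⅙) + (9 + (-891)^(3/2))) = 1/(-6841/6 + (9 - 8019*I*√11)) = 1/(-6787/6 - 8019*I*√11)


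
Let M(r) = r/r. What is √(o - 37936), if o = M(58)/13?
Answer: I*√6411171/13 ≈ 194.77*I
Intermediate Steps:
M(r) = 1
o = 1/13 ≈ 0.076923
√(o - 37936) = √(1/13 - 37936) = √(-493167/13) = I*√6411171/13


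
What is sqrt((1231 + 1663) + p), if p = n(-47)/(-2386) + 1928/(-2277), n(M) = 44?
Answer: 8*sqrt(37064072697421)/905487 ≈ 53.788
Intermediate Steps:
p = -2350198/2716461 (p = 44/(-2386) + 1928/(-2277) = 44*(-1/2386) + 1928*(-1/2277) = -22/1193 - 1928/2277 = -2350198/2716461 ≈ -0.86517)
sqrt((1231 + 1663) + p) = sqrt((1231 + 1663) - 2350198/2716461) = sqrt(2894 - 2350198/2716461) = sqrt(7859087936/2716461) = 8*sqrt(37064072697421)/905487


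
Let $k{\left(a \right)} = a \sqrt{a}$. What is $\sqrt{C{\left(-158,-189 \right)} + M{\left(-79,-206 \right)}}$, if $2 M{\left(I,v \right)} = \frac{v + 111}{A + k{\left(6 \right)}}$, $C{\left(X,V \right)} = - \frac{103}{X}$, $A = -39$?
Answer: $\frac{\sqrt{1365357 - 73233 \sqrt{6}}}{237 \sqrt{13 - 2 \sqrt{6}}} \approx 1.6144$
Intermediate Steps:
$k{\left(a \right)} = a^{\frac{3}{2}}$
$M{\left(I,v \right)} = \frac{111 + v}{2 \left(-39 + 6 \sqrt{6}\right)}$ ($M{\left(I,v \right)} = \frac{\left(v + 111\right) \frac{1}{-39 + 6^{\frac{3}{2}}}}{2} = \frac{\left(111 + v\right) \frac{1}{-39 + 6 \sqrt{6}}}{2} = \frac{\frac{1}{-39 + 6 \sqrt{6}} \left(111 + v\right)}{2} = \frac{111 + v}{2 \left(-39 + 6 \sqrt{6}\right)}$)
$\sqrt{C{\left(-158,-189 \right)} + M{\left(-79,-206 \right)}} = \sqrt{- \frac{103}{-158} - \frac{111 - 206}{2 \left(39 - 6 \sqrt{6}\right)}} = \sqrt{\left(-103\right) \left(- \frac{1}{158}\right) - \frac{1}{2} \frac{1}{39 - 6 \sqrt{6}} \left(-95\right)} = \sqrt{\frac{103}{158} + \frac{95}{2 \left(39 - 6 \sqrt{6}\right)}}$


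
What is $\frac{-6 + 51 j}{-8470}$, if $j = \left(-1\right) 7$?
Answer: $\frac{3}{70} \approx 0.042857$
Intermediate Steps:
$j = -7$
$\frac{-6 + 51 j}{-8470} = \frac{-6 + 51 \left(-7\right)}{-8470} = \left(-6 - 357\right) \left(- \frac{1}{8470}\right) = \left(-363\right) \left(- \frac{1}{8470}\right) = \frac{3}{70}$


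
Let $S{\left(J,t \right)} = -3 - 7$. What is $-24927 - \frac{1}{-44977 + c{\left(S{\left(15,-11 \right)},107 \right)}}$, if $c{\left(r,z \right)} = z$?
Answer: $- \frac{1118474489}{44870} \approx -24927.0$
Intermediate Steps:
$S{\left(J,t \right)} = -10$
$-24927 - \frac{1}{-44977 + c{\left(S{\left(15,-11 \right)},107 \right)}} = -24927 - \frac{1}{-44977 + 107} = -24927 - \frac{1}{-44870} = -24927 - - \frac{1}{44870} = -24927 + \frac{1}{44870} = - \frac{1118474489}{44870}$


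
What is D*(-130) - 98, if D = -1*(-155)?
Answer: -20248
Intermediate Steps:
D = 155
D*(-130) - 98 = 155*(-130) - 98 = -20150 - 98 = -20248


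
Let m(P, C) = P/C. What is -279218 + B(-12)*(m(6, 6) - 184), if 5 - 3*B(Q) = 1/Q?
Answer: -3354337/12 ≈ -2.7953e+5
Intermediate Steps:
B(Q) = 5/3 - 1/(3*Q)
-279218 + B(-12)*(m(6, 6) - 184) = -279218 + ((1/3)*(-1 + 5*(-12))/(-12))*(6/6 - 184) = -279218 + ((1/3)*(-1/12)*(-1 - 60))*(6*(1/6) - 184) = -279218 + ((1/3)*(-1/12)*(-61))*(1 - 184) = -279218 + (61/36)*(-183) = -279218 - 3721/12 = -3354337/12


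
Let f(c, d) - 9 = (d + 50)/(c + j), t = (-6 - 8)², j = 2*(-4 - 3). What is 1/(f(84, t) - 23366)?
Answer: -35/817372 ≈ -4.2820e-5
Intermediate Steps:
j = -14 (j = 2*(-7) = -14)
t = 196 (t = (-14)² = 196)
f(c, d) = 9 + (50 + d)/(-14 + c) (f(c, d) = 9 + (d + 50)/(c - 14) = 9 + (50 + d)/(-14 + c))
1/(f(84, t) - 23366) = 1/((-76 + 196 + 9*84)/(-14 + 84) - 23366) = 1/((-76 + 196 + 756)/70 - 23366) = 1/((1/70)*876 - 23366) = 1/(438/35 - 23366) = 1/(-817372/35) = -35/817372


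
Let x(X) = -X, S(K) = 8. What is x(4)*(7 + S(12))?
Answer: -60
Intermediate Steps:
x(4)*(7 + S(12)) = (-1*4)*(7 + 8) = -4*15 = -60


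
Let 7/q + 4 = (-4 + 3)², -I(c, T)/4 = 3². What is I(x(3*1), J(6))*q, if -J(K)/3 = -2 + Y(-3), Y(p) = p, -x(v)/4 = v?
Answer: 84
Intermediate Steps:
x(v) = -4*v
J(K) = 15 (J(K) = -3*(-2 - 3) = -3*(-5) = 15)
I(c, T) = -36 (I(c, T) = -4*3² = -4*9 = -36)
q = -7/3 (q = 7/(-4 + (-4 + 3)²) = 7/(-4 + (-1)²) = 7/(-4 + 1) = 7/(-3) = 7*(-⅓) = -7/3 ≈ -2.3333)
I(x(3*1), J(6))*q = -36*(-7/3) = 84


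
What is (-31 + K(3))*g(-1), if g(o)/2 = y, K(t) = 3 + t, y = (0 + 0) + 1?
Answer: -50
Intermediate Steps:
y = 1 (y = 0 + 1 = 1)
g(o) = 2 (g(o) = 2*1 = 2)
(-31 + K(3))*g(-1) = (-31 + (3 + 3))*2 = (-31 + 6)*2 = -25*2 = -50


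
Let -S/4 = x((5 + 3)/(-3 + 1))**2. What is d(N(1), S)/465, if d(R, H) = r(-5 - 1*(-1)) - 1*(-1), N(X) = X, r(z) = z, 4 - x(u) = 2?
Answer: -1/155 ≈ -0.0064516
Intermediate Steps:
x(u) = 2 (x(u) = 4 - 1*2 = 4 - 2 = 2)
S = -16 (S = -4*2**2 = -4*4 = -16)
d(R, H) = -3 (d(R, H) = (-5 - 1*(-1)) - 1*(-1) = (-5 + 1) + 1 = -4 + 1 = -3)
d(N(1), S)/465 = -3/465 = -3*1/465 = -1/155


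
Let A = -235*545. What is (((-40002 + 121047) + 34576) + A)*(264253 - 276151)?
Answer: 148177692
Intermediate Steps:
A = -128075
(((-40002 + 121047) + 34576) + A)*(264253 - 276151) = (((-40002 + 121047) + 34576) - 128075)*(264253 - 276151) = ((81045 + 34576) - 128075)*(-11898) = (115621 - 128075)*(-11898) = -12454*(-11898) = 148177692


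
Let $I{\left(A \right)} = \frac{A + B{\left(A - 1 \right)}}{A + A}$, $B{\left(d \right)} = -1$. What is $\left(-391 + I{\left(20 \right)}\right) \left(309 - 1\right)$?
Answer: $- \frac{1202817}{10} \approx -1.2028 \cdot 10^{5}$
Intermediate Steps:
$I{\left(A \right)} = \frac{-1 + A}{2 A}$ ($I{\left(A \right)} = \frac{A - 1}{A + A} = \frac{-1 + A}{2 A}$)
$\left(-391 + I{\left(20 \right)}\right) \left(309 - 1\right) = \left(-391 + \frac{-1 + 20}{2 \cdot 20}\right) \left(309 - 1\right) = \left(-391 + \frac{1}{2} \cdot \frac{1}{20} \cdot 19\right) 308 = \left(-391 + \frac{19}{40}\right) 308 = \left(- \frac{15621}{40}\right) 308 = - \frac{1202817}{10}$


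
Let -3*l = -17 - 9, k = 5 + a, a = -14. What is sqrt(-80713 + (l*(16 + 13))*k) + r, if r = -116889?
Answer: -116889 + 5*I*sqrt(3319) ≈ -1.1689e+5 + 288.05*I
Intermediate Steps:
k = -9 (k = 5 - 14 = -9)
l = 26/3 (l = -(-17 - 9)/3 = -1/3*(-26) = 26/3 ≈ 8.6667)
sqrt(-80713 + (l*(16 + 13))*k) + r = sqrt(-80713 + (26*(16 + 13)/3)*(-9)) - 116889 = sqrt(-80713 + ((26/3)*29)*(-9)) - 116889 = sqrt(-80713 + (754/3)*(-9)) - 116889 = sqrt(-80713 - 2262) - 116889 = sqrt(-82975) - 116889 = 5*I*sqrt(3319) - 116889 = -116889 + 5*I*sqrt(3319)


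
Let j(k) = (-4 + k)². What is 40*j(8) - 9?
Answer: 631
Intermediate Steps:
40*j(8) - 9 = 40*(-4 + 8)² - 9 = 40*4² - 9 = 40*16 - 9 = 640 - 9 = 631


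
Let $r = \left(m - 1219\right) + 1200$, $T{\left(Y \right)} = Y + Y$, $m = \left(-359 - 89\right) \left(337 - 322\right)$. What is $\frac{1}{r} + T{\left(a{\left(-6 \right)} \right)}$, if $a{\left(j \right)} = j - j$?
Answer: $- \frac{1}{6739} \approx -0.00014839$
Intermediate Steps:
$a{\left(j \right)} = 0$
$m = -6720$ ($m = \left(-448\right) 15 = -6720$)
$T{\left(Y \right)} = 2 Y$
$r = -6739$ ($r = \left(-6720 - 1219\right) + 1200 = -7939 + 1200 = -6739$)
$\frac{1}{r} + T{\left(a{\left(-6 \right)} \right)} = \frac{1}{-6739} + 2 \cdot 0 = - \frac{1}{6739} + 0 = - \frac{1}{6739}$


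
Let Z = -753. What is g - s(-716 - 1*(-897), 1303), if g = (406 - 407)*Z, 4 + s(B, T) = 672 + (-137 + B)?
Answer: 41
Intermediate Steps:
s(B, T) = 531 + B (s(B, T) = -4 + (672 + (-137 + B)) = -4 + (535 + B) = 531 + B)
g = 753 (g = (406 - 407)*(-753) = -1*(-753) = 753)
g - s(-716 - 1*(-897), 1303) = 753 - (531 + (-716 - 1*(-897))) = 753 - (531 + (-716 + 897)) = 753 - (531 + 181) = 753 - 1*712 = 753 - 712 = 41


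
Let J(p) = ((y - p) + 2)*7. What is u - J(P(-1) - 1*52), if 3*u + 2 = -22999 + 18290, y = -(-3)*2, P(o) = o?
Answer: -5992/3 ≈ -1997.3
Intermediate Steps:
y = 6 (y = -1*(-6) = 6)
J(p) = 56 - 7*p (J(p) = ((6 - p) + 2)*7 = (8 - p)*7 = 56 - 7*p)
u = -4711/3 (u = -⅔ + (-22999 + 18290)/3 = -⅔ + (⅓)*(-4709) = -⅔ - 4709/3 = -4711/3 ≈ -1570.3)
u - J(P(-1) - 1*52) = -4711/3 - (56 - 7*(-1 - 1*52)) = -4711/3 - (56 - 7*(-1 - 52)) = -4711/3 - (56 - 7*(-53)) = -4711/3 - (56 + 371) = -4711/3 - 1*427 = -4711/3 - 427 = -5992/3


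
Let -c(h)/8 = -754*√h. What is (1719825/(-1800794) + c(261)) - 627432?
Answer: -1129877500833/1800794 + 18096*√29 ≈ -5.2998e+5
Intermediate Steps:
c(h) = 6032*√h (c(h) = -(-6032)*√h = 6032*√h)
(1719825/(-1800794) + c(261)) - 627432 = (1719825/(-1800794) + 6032*√261) - 627432 = (1719825*(-1/1800794) + 6032*(3*√29)) - 627432 = (-1719825/1800794 + 18096*√29) - 627432 = -1129877500833/1800794 + 18096*√29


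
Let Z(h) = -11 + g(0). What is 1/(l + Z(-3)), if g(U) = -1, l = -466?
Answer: -1/478 ≈ -0.0020920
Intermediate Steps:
Z(h) = -12 (Z(h) = -11 - 1 = -12)
1/(l + Z(-3)) = 1/(-466 - 12) = 1/(-478) = -1/478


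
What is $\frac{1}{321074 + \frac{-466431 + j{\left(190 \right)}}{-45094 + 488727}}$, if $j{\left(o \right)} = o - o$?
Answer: $\frac{443633}{142438555411} \approx 3.1146 \cdot 10^{-6}$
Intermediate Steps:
$j{\left(o \right)} = 0$
$\frac{1}{321074 + \frac{-466431 + j{\left(190 \right)}}{-45094 + 488727}} = \frac{1}{321074 + \frac{-466431 + 0}{-45094 + 488727}} = \frac{1}{321074 - \frac{466431}{443633}} = \frac{1}{\frac{142438555411}{443633}} = \frac{443633}{142438555411}$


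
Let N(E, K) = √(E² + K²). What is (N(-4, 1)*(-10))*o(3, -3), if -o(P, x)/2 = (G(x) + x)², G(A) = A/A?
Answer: 80*√17 ≈ 329.85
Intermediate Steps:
G(A) = 1
o(P, x) = -2*(1 + x)²
(N(-4, 1)*(-10))*o(3, -3) = (√((-4)² + 1²)*(-10))*(-2*(1 - 3)²) = (√(16 + 1)*(-10))*(-2*(-2)²) = (√17*(-10))*(-2*4) = -10*√17*(-8) = 80*√17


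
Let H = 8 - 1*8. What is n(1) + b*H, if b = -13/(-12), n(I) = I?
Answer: 1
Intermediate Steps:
H = 0 (H = 8 - 8 = 0)
b = 13/12 (b = -13*(-1/12) = 13/12 ≈ 1.0833)
n(1) + b*H = 1 + (13/12)*0 = 1 + 0 = 1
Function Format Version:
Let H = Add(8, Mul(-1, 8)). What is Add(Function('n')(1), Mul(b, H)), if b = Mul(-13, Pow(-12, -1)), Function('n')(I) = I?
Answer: 1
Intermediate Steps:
H = 0 (H = Add(8, -8) = 0)
b = Rational(13, 12) (b = Mul(-13, Rational(-1, 12)) = Rational(13, 12) ≈ 1.0833)
Add(Function('n')(1), Mul(b, H)) = Add(1, Mul(Rational(13, 12), 0)) = Add(1, 0) = 1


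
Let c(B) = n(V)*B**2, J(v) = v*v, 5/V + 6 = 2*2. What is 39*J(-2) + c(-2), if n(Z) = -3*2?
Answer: 132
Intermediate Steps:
V = -5/2 (V = 5/(-6 + 2*2) = 5/(-6 + 4) = 5/(-2) = 5*(-1/2) = -5/2 ≈ -2.5000)
n(Z) = -6
J(v) = v**2
c(B) = -6*B**2
39*J(-2) + c(-2) = 39*(-2)**2 - 6*(-2)**2 = 39*4 - 6*4 = 156 - 24 = 132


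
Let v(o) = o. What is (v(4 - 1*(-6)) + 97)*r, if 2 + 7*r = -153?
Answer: -16585/7 ≈ -2369.3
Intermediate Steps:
r = -155/7 (r = -2/7 + (⅐)*(-153) = -2/7 - 153/7 = -155/7 ≈ -22.143)
(v(4 - 1*(-6)) + 97)*r = ((4 - 1*(-6)) + 97)*(-155/7) = ((4 + 6) + 97)*(-155/7) = (10 + 97)*(-155/7) = 107*(-155/7) = -16585/7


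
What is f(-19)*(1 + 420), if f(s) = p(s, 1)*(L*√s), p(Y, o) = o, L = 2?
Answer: 842*I*√19 ≈ 3670.2*I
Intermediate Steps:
f(s) = 2*√s (f(s) = 1*(2*√s) = 2*√s)
f(-19)*(1 + 420) = (2*√(-19))*(1 + 420) = (2*(I*√19))*421 = (2*I*√19)*421 = 842*I*√19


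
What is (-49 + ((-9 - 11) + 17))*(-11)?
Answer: 572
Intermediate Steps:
(-49 + ((-9 - 11) + 17))*(-11) = (-49 + (-20 + 17))*(-11) = (-49 - 3)*(-11) = -52*(-11) = 572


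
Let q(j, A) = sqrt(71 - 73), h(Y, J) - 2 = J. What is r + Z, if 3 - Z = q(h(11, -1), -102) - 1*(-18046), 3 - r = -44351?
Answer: 26311 - I*sqrt(2) ≈ 26311.0 - 1.4142*I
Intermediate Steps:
r = 44354 (r = 3 - 1*(-44351) = 3 + 44351 = 44354)
h(Y, J) = 2 + J
q(j, A) = I*sqrt(2) (q(j, A) = sqrt(-2) = I*sqrt(2))
Z = -18043 - I*sqrt(2) (Z = 3 - (I*sqrt(2) - 1*(-18046)) = 3 - (I*sqrt(2) + 18046) = 3 - (18046 + I*sqrt(2)) = 3 + (-18046 - I*sqrt(2)) = -18043 - I*sqrt(2) ≈ -18043.0 - 1.4142*I)
r + Z = 44354 + (-18043 - I*sqrt(2)) = 26311 - I*sqrt(2)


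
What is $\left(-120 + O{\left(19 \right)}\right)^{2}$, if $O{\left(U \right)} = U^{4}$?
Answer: $16952300401$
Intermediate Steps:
$\left(-120 + O{\left(19 \right)}\right)^{2} = \left(-120 + 19^{4}\right)^{2} = \left(-120 + 130321\right)^{2} = 130201^{2} = 16952300401$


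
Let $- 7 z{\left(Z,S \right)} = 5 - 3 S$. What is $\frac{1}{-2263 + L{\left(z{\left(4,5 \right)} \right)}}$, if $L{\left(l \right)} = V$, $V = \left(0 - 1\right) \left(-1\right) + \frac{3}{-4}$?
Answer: $- \frac{4}{9051} \approx -0.00044194$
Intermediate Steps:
$z{\left(Z,S \right)} = - \frac{5}{7} + \frac{3 S}{7}$ ($z{\left(Z,S \right)} = - \frac{5 - 3 S}{7} = - \frac{5}{7} + \frac{3 S}{7}$)
$V = \frac{1}{4}$ ($V = \left(-1\right) \left(-1\right) + 3 \left(- \frac{1}{4}\right) = 1 - \frac{3}{4} = \frac{1}{4} \approx 0.25$)
$L{\left(l \right)} = \frac{1}{4}$
$\frac{1}{-2263 + L{\left(z{\left(4,5 \right)} \right)}} = \frac{1}{-2263 + \frac{1}{4}} = \frac{1}{- \frac{9051}{4}} = - \frac{4}{9051}$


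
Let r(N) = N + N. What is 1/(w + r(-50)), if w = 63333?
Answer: 1/63233 ≈ 1.5815e-5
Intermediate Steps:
r(N) = 2*N
1/(w + r(-50)) = 1/(63333 + 2*(-50)) = 1/(63333 - 100) = 1/63233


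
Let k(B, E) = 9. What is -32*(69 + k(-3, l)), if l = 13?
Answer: -2496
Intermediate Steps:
-32*(69 + k(-3, l)) = -32*(69 + 9) = -32*78 = -2496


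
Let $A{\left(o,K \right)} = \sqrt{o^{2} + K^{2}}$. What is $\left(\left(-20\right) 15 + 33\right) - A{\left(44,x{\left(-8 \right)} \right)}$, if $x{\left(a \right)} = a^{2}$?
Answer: $-267 - 4 \sqrt{377} \approx -344.67$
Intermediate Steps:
$A{\left(o,K \right)} = \sqrt{K^{2} + o^{2}}$
$\left(\left(-20\right) 15 + 33\right) - A{\left(44,x{\left(-8 \right)} \right)} = \left(\left(-20\right) 15 + 33\right) - \sqrt{\left(\left(-8\right)^{2}\right)^{2} + 44^{2}} = \left(-300 + 33\right) - \sqrt{64^{2} + 1936} = -267 - \sqrt{4096 + 1936} = -267 - \sqrt{6032} = -267 - 4 \sqrt{377}$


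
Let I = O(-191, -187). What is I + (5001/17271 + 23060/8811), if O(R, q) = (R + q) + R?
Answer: -9571679702/16908309 ≈ -566.09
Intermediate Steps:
O(R, q) = q + 2*R
I = -569 (I = -187 + 2*(-191) = -187 - 382 = -569)
I + (5001/17271 + 23060/8811) = -569 + (5001/17271 + 23060/8811) = -569 + (5001*(1/17271) + 23060*(1/8811)) = -569 + (1667/5757 + 23060/8811) = -569 + 49148119/16908309 = -9571679702/16908309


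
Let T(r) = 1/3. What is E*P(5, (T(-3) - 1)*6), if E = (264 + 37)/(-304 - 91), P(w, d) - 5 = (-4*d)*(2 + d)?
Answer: 8127/395 ≈ 20.575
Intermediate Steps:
T(r) = 1/3
P(w, d) = 5 - 4*d*(2 + d) (P(w, d) = 5 + (-4*d)*(2 + d) = 5 - 4*d*(2 + d))
E = -301/395 (E = 301/(-395) = 301*(-1/395) = -301/395 ≈ -0.76202)
E*P(5, (T(-3) - 1)*6) = -301*(5 - 8*(1/3 - 1)*6 - 4*36*(1/3 - 1)**2)/395 = -301*(5 - (-16)*6/3 - 4*(-2/3*6)**2)/395 = -301*(5 - 8*(-4) - 4*(-4)**2)/395 = -301*(5 + 32 - 4*16)/395 = -301*(5 + 32 - 64)/395 = -301/395*(-27) = 8127/395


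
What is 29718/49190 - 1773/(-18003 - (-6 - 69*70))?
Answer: 26583932/35982485 ≈ 0.73880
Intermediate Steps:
29718/49190 - 1773/(-18003 - (-6 - 69*70)) = 29718*(1/49190) - 1773/(-18003 - (-6 - 4830)) = 14859/24595 - 1773/(-18003 - 1*(-4836)) = 14859/24595 - 1773/(-18003 + 4836) = 14859/24595 - 1773/(-13167) = 14859/24595 - 1773*(-1/13167) = 14859/24595 + 197/1463 = 26583932/35982485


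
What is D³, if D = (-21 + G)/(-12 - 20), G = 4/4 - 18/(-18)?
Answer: 6859/32768 ≈ 0.20932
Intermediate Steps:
G = 2 (G = 4*(¼) - 18*(-1/18) = 1 + 1 = 2)
D = 19/32 (D = (-21 + 2)/(-12 - 20) = -19/(-32) = -19*(-1/32) = 19/32 ≈ 0.59375)
D³ = (19/32)³ = 6859/32768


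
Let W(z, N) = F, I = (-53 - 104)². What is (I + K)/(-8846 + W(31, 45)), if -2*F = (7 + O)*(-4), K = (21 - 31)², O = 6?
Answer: -24749/8820 ≈ -2.8060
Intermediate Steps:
I = 24649 (I = (-157)² = 24649)
K = 100 (K = (-10)² = 100)
F = 26 (F = -(7 + 6)*(-4)/2 = -13*(-4)/2 = -½*(-52) = 26)
W(z, N) = 26
(I + K)/(-8846 + W(31, 45)) = (24649 + 100)/(-8846 + 26) = 24749/(-8820) = 24749*(-1/8820) = -24749/8820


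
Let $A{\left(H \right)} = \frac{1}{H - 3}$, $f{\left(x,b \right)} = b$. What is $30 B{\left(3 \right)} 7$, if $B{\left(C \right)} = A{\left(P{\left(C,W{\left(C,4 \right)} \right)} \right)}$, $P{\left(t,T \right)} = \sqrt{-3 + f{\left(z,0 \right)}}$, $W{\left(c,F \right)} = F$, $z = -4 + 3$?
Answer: $- \frac{105}{2} - \frac{35 i \sqrt{3}}{2} \approx -52.5 - 30.311 i$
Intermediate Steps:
$z = -1$
$P{\left(t,T \right)} = i \sqrt{3}$ ($P{\left(t,T \right)} = \sqrt{-3 + 0} = \sqrt{-3} = i \sqrt{3}$)
$A{\left(H \right)} = \frac{1}{-3 + H}$
$B{\left(C \right)} = \frac{1}{-3 + i \sqrt{3}}$
$30 B{\left(3 \right)} 7 = 30 \left(- \frac{1}{4} - \frac{i \sqrt{3}}{12}\right) 7 = \left(- \frac{15}{2} - \frac{5 i \sqrt{3}}{2}\right) 7 = - \frac{105}{2} - \frac{35 i \sqrt{3}}{2}$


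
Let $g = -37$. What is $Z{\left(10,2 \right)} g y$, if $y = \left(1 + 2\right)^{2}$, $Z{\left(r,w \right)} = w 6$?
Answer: $-3996$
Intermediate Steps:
$Z{\left(r,w \right)} = 6 w$
$y = 9$ ($y = 3^{2} = 9$)
$Z{\left(10,2 \right)} g y = 6 \cdot 2 \left(-37\right) 9 = 12 \left(-37\right) 9 = \left(-444\right) 9 = -3996$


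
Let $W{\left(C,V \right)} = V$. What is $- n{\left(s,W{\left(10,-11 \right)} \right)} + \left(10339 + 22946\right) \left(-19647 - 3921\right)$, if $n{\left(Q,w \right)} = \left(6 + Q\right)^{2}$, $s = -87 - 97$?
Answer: $-784492564$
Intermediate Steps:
$s = -184$
$- n{\left(s,W{\left(10,-11 \right)} \right)} + \left(10339 + 22946\right) \left(-19647 - 3921\right) = - \left(6 - 184\right)^{2} + \left(10339 + 22946\right) \left(-19647 - 3921\right) = - \left(-178\right)^{2} + 33285 \left(-23568\right) = \left(-1\right) 31684 - 784460880 = -31684 - 784460880 = -784492564$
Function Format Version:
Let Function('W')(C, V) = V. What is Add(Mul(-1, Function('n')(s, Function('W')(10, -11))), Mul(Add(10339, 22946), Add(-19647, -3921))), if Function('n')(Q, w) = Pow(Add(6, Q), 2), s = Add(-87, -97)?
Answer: -784492564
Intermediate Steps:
s = -184
Add(Mul(-1, Function('n')(s, Function('W')(10, -11))), Mul(Add(10339, 22946), Add(-19647, -3921))) = Add(Mul(-1, Pow(Add(6, -184), 2)), Mul(Add(10339, 22946), Add(-19647, -3921))) = Add(Mul(-1, Pow(-178, 2)), Mul(33285, -23568)) = Add(Mul(-1, 31684), -784460880) = Add(-31684, -784460880) = -784492564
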